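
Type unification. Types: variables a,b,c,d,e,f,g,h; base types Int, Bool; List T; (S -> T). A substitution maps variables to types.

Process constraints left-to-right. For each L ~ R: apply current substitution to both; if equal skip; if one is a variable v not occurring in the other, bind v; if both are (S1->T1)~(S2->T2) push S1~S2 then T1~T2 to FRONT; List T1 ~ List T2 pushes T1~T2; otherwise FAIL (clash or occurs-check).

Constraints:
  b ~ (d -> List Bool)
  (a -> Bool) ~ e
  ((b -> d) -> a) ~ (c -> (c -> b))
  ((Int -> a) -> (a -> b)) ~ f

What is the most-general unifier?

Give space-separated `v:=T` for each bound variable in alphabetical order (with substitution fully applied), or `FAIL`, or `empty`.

step 1: unify b ~ (d -> List Bool)  [subst: {-} | 3 pending]
  bind b := (d -> List Bool)
step 2: unify (a -> Bool) ~ e  [subst: {b:=(d -> List Bool)} | 2 pending]
  bind e := (a -> Bool)
step 3: unify (((d -> List Bool) -> d) -> a) ~ (c -> (c -> (d -> List Bool)))  [subst: {b:=(d -> List Bool), e:=(a -> Bool)} | 1 pending]
  -> decompose arrow: push ((d -> List Bool) -> d)~c, a~(c -> (d -> List Bool))
step 4: unify ((d -> List Bool) -> d) ~ c  [subst: {b:=(d -> List Bool), e:=(a -> Bool)} | 2 pending]
  bind c := ((d -> List Bool) -> d)
step 5: unify a ~ (((d -> List Bool) -> d) -> (d -> List Bool))  [subst: {b:=(d -> List Bool), e:=(a -> Bool), c:=((d -> List Bool) -> d)} | 1 pending]
  bind a := (((d -> List Bool) -> d) -> (d -> List Bool))
step 6: unify ((Int -> (((d -> List Bool) -> d) -> (d -> List Bool))) -> ((((d -> List Bool) -> d) -> (d -> List Bool)) -> (d -> List Bool))) ~ f  [subst: {b:=(d -> List Bool), e:=(a -> Bool), c:=((d -> List Bool) -> d), a:=(((d -> List Bool) -> d) -> (d -> List Bool))} | 0 pending]
  bind f := ((Int -> (((d -> List Bool) -> d) -> (d -> List Bool))) -> ((((d -> List Bool) -> d) -> (d -> List Bool)) -> (d -> List Bool)))

Answer: a:=(((d -> List Bool) -> d) -> (d -> List Bool)) b:=(d -> List Bool) c:=((d -> List Bool) -> d) e:=((((d -> List Bool) -> d) -> (d -> List Bool)) -> Bool) f:=((Int -> (((d -> List Bool) -> d) -> (d -> List Bool))) -> ((((d -> List Bool) -> d) -> (d -> List Bool)) -> (d -> List Bool)))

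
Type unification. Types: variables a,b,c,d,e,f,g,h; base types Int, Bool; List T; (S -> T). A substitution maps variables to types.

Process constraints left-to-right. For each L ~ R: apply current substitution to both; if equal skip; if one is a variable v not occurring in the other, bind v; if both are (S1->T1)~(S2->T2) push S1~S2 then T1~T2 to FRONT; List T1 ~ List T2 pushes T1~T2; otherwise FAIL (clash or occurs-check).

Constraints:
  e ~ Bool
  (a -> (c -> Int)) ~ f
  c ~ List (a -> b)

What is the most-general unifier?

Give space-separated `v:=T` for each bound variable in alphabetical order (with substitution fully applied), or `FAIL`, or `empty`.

Answer: c:=List (a -> b) e:=Bool f:=(a -> (List (a -> b) -> Int))

Derivation:
step 1: unify e ~ Bool  [subst: {-} | 2 pending]
  bind e := Bool
step 2: unify (a -> (c -> Int)) ~ f  [subst: {e:=Bool} | 1 pending]
  bind f := (a -> (c -> Int))
step 3: unify c ~ List (a -> b)  [subst: {e:=Bool, f:=(a -> (c -> Int))} | 0 pending]
  bind c := List (a -> b)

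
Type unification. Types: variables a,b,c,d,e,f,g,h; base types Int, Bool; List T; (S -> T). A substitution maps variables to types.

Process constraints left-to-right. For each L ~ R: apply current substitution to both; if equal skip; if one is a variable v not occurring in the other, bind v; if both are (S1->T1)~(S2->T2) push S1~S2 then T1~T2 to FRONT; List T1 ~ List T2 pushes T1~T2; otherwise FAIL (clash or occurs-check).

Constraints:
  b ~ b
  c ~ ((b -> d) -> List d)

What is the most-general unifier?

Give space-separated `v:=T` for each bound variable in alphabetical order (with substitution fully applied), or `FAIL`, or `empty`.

Answer: c:=((b -> d) -> List d)

Derivation:
step 1: unify b ~ b  [subst: {-} | 1 pending]
  -> identical, skip
step 2: unify c ~ ((b -> d) -> List d)  [subst: {-} | 0 pending]
  bind c := ((b -> d) -> List d)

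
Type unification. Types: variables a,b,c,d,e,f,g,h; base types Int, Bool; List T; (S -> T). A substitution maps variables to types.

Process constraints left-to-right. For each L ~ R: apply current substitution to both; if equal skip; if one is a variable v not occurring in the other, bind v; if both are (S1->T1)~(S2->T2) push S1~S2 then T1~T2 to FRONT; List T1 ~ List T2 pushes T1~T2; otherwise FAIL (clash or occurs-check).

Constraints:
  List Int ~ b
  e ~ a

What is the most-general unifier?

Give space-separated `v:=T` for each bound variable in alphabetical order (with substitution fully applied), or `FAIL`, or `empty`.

step 1: unify List Int ~ b  [subst: {-} | 1 pending]
  bind b := List Int
step 2: unify e ~ a  [subst: {b:=List Int} | 0 pending]
  bind e := a

Answer: b:=List Int e:=a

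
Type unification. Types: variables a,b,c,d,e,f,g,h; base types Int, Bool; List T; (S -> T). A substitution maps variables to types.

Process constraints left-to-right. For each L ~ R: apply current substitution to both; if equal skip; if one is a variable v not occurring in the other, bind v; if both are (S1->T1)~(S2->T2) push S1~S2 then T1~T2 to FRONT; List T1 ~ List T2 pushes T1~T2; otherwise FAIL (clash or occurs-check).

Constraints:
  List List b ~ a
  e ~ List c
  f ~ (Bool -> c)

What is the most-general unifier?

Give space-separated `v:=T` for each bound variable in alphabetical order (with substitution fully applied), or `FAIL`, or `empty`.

Answer: a:=List List b e:=List c f:=(Bool -> c)

Derivation:
step 1: unify List List b ~ a  [subst: {-} | 2 pending]
  bind a := List List b
step 2: unify e ~ List c  [subst: {a:=List List b} | 1 pending]
  bind e := List c
step 3: unify f ~ (Bool -> c)  [subst: {a:=List List b, e:=List c} | 0 pending]
  bind f := (Bool -> c)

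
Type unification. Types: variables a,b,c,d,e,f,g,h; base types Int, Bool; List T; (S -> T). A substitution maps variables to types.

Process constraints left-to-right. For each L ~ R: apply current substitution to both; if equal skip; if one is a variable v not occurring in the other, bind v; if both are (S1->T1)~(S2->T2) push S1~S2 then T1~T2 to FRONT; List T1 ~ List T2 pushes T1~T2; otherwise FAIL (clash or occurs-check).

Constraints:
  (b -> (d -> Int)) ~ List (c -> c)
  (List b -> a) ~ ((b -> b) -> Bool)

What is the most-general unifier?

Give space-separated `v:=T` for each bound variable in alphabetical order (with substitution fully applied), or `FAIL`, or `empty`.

Answer: FAIL

Derivation:
step 1: unify (b -> (d -> Int)) ~ List (c -> c)  [subst: {-} | 1 pending]
  clash: (b -> (d -> Int)) vs List (c -> c)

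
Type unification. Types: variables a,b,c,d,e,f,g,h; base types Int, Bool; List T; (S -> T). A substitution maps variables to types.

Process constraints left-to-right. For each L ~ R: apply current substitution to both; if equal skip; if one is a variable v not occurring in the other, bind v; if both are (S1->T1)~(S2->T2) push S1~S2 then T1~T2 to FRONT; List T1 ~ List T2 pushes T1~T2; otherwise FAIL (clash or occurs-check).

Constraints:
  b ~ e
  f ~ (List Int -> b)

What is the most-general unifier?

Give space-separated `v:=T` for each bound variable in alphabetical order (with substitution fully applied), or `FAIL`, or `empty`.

Answer: b:=e f:=(List Int -> e)

Derivation:
step 1: unify b ~ e  [subst: {-} | 1 pending]
  bind b := e
step 2: unify f ~ (List Int -> e)  [subst: {b:=e} | 0 pending]
  bind f := (List Int -> e)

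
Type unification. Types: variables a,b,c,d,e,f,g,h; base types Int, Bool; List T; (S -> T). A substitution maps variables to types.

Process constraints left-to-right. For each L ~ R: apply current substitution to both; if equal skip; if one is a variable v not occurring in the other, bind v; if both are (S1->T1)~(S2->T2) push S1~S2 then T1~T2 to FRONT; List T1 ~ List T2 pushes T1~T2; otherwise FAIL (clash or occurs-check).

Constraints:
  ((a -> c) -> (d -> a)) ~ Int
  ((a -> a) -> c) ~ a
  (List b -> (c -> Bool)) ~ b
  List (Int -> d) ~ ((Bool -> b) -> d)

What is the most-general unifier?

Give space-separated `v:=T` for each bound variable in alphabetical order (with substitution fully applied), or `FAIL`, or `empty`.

Answer: FAIL

Derivation:
step 1: unify ((a -> c) -> (d -> a)) ~ Int  [subst: {-} | 3 pending]
  clash: ((a -> c) -> (d -> a)) vs Int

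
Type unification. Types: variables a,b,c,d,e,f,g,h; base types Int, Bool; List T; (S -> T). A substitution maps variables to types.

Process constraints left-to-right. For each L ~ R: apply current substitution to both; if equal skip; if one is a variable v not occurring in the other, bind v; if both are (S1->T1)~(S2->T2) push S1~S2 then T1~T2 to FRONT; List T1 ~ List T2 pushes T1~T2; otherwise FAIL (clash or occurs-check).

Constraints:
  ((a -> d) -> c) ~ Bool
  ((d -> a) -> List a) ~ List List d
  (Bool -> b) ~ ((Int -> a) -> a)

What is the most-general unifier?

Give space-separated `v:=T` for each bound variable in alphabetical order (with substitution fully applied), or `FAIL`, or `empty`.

step 1: unify ((a -> d) -> c) ~ Bool  [subst: {-} | 2 pending]
  clash: ((a -> d) -> c) vs Bool

Answer: FAIL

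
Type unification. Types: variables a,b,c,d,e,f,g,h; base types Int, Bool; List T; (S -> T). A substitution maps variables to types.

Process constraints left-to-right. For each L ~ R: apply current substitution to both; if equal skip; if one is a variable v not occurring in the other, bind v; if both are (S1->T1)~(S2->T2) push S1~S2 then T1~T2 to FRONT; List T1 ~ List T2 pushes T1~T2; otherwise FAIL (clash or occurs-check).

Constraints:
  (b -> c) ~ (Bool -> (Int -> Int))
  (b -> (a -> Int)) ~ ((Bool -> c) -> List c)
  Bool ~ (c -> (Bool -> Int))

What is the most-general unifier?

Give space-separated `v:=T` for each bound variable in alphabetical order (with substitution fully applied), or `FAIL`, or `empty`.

step 1: unify (b -> c) ~ (Bool -> (Int -> Int))  [subst: {-} | 2 pending]
  -> decompose arrow: push b~Bool, c~(Int -> Int)
step 2: unify b ~ Bool  [subst: {-} | 3 pending]
  bind b := Bool
step 3: unify c ~ (Int -> Int)  [subst: {b:=Bool} | 2 pending]
  bind c := (Int -> Int)
step 4: unify (Bool -> (a -> Int)) ~ ((Bool -> (Int -> Int)) -> List (Int -> Int))  [subst: {b:=Bool, c:=(Int -> Int)} | 1 pending]
  -> decompose arrow: push Bool~(Bool -> (Int -> Int)), (a -> Int)~List (Int -> Int)
step 5: unify Bool ~ (Bool -> (Int -> Int))  [subst: {b:=Bool, c:=(Int -> Int)} | 2 pending]
  clash: Bool vs (Bool -> (Int -> Int))

Answer: FAIL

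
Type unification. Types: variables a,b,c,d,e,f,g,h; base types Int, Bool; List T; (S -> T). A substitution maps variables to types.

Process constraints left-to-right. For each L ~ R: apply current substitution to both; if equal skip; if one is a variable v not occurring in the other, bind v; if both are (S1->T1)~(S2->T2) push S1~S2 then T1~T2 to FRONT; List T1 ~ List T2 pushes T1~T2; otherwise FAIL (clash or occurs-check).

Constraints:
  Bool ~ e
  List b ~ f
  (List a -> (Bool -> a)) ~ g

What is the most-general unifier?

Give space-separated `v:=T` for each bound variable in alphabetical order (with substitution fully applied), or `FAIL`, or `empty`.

step 1: unify Bool ~ e  [subst: {-} | 2 pending]
  bind e := Bool
step 2: unify List b ~ f  [subst: {e:=Bool} | 1 pending]
  bind f := List b
step 3: unify (List a -> (Bool -> a)) ~ g  [subst: {e:=Bool, f:=List b} | 0 pending]
  bind g := (List a -> (Bool -> a))

Answer: e:=Bool f:=List b g:=(List a -> (Bool -> a))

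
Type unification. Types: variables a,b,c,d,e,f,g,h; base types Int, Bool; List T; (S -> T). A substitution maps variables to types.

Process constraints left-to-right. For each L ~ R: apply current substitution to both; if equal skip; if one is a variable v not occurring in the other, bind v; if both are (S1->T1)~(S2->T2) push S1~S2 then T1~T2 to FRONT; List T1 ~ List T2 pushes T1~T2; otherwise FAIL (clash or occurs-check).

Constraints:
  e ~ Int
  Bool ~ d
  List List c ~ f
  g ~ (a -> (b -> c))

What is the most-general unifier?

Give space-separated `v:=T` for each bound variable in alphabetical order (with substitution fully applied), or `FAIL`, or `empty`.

step 1: unify e ~ Int  [subst: {-} | 3 pending]
  bind e := Int
step 2: unify Bool ~ d  [subst: {e:=Int} | 2 pending]
  bind d := Bool
step 3: unify List List c ~ f  [subst: {e:=Int, d:=Bool} | 1 pending]
  bind f := List List c
step 4: unify g ~ (a -> (b -> c))  [subst: {e:=Int, d:=Bool, f:=List List c} | 0 pending]
  bind g := (a -> (b -> c))

Answer: d:=Bool e:=Int f:=List List c g:=(a -> (b -> c))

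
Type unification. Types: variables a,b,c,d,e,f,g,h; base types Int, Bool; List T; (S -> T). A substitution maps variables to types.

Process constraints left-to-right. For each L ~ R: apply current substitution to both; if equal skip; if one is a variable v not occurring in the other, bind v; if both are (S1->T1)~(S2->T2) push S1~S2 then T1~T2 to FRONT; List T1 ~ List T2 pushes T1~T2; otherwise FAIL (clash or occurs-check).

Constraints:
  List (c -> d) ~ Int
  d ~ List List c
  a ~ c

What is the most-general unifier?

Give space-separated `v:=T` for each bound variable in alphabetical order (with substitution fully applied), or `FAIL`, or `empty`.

Answer: FAIL

Derivation:
step 1: unify List (c -> d) ~ Int  [subst: {-} | 2 pending]
  clash: List (c -> d) vs Int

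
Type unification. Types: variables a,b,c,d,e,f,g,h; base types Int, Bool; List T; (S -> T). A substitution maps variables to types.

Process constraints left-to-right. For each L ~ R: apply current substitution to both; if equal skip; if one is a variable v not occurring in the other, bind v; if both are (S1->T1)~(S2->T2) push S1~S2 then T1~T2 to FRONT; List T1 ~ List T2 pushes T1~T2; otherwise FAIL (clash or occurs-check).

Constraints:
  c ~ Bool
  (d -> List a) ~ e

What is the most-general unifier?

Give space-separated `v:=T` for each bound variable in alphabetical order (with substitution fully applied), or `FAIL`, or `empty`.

step 1: unify c ~ Bool  [subst: {-} | 1 pending]
  bind c := Bool
step 2: unify (d -> List a) ~ e  [subst: {c:=Bool} | 0 pending]
  bind e := (d -> List a)

Answer: c:=Bool e:=(d -> List a)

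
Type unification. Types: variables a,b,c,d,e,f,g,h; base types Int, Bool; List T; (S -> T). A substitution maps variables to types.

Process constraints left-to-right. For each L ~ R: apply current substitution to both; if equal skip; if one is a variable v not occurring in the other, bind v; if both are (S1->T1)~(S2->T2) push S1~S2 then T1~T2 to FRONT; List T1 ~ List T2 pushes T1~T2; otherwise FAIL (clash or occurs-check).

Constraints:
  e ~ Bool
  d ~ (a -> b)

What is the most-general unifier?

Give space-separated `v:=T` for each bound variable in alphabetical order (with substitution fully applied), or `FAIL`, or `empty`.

step 1: unify e ~ Bool  [subst: {-} | 1 pending]
  bind e := Bool
step 2: unify d ~ (a -> b)  [subst: {e:=Bool} | 0 pending]
  bind d := (a -> b)

Answer: d:=(a -> b) e:=Bool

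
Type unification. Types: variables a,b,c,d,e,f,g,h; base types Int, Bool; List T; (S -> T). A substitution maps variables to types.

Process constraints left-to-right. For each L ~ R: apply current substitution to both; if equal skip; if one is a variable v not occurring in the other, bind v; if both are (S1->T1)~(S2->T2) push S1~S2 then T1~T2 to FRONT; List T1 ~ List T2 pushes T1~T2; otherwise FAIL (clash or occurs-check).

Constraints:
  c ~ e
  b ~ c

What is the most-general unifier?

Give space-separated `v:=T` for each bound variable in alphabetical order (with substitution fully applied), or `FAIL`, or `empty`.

step 1: unify c ~ e  [subst: {-} | 1 pending]
  bind c := e
step 2: unify b ~ e  [subst: {c:=e} | 0 pending]
  bind b := e

Answer: b:=e c:=e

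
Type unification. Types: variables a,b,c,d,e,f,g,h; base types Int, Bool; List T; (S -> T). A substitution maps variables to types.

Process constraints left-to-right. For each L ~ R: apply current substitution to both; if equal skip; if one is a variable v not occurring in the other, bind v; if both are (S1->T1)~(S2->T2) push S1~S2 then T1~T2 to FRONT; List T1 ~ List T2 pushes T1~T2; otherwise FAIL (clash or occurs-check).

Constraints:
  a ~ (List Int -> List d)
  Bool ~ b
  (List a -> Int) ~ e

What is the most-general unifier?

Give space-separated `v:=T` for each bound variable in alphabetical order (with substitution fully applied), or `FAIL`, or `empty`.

Answer: a:=(List Int -> List d) b:=Bool e:=(List (List Int -> List d) -> Int)

Derivation:
step 1: unify a ~ (List Int -> List d)  [subst: {-} | 2 pending]
  bind a := (List Int -> List d)
step 2: unify Bool ~ b  [subst: {a:=(List Int -> List d)} | 1 pending]
  bind b := Bool
step 3: unify (List (List Int -> List d) -> Int) ~ e  [subst: {a:=(List Int -> List d), b:=Bool} | 0 pending]
  bind e := (List (List Int -> List d) -> Int)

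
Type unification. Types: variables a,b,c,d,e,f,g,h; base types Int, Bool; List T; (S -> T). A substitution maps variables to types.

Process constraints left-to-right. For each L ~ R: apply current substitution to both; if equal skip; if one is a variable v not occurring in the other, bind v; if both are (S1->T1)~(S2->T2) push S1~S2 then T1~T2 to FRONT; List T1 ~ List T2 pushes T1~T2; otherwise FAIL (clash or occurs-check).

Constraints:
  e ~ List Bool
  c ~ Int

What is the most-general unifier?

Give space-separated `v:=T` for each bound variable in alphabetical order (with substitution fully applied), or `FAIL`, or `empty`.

step 1: unify e ~ List Bool  [subst: {-} | 1 pending]
  bind e := List Bool
step 2: unify c ~ Int  [subst: {e:=List Bool} | 0 pending]
  bind c := Int

Answer: c:=Int e:=List Bool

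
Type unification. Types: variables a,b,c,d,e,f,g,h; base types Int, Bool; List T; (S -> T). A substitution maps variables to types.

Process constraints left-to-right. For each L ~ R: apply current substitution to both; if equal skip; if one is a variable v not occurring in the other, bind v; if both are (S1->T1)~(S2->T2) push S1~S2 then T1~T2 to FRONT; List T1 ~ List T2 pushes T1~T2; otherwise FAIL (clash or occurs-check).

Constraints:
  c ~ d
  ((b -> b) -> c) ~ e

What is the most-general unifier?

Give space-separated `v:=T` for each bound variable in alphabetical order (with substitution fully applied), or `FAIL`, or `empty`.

Answer: c:=d e:=((b -> b) -> d)

Derivation:
step 1: unify c ~ d  [subst: {-} | 1 pending]
  bind c := d
step 2: unify ((b -> b) -> d) ~ e  [subst: {c:=d} | 0 pending]
  bind e := ((b -> b) -> d)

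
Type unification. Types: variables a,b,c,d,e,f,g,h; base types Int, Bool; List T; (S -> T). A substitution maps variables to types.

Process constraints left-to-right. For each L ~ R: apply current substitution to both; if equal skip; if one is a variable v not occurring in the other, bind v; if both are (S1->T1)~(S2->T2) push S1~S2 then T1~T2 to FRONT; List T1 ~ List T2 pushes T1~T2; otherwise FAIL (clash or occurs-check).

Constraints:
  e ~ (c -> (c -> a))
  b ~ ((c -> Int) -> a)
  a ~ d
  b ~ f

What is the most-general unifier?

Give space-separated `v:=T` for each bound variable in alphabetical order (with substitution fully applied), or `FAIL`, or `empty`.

Answer: a:=d b:=((c -> Int) -> d) e:=(c -> (c -> d)) f:=((c -> Int) -> d)

Derivation:
step 1: unify e ~ (c -> (c -> a))  [subst: {-} | 3 pending]
  bind e := (c -> (c -> a))
step 2: unify b ~ ((c -> Int) -> a)  [subst: {e:=(c -> (c -> a))} | 2 pending]
  bind b := ((c -> Int) -> a)
step 3: unify a ~ d  [subst: {e:=(c -> (c -> a)), b:=((c -> Int) -> a)} | 1 pending]
  bind a := d
step 4: unify ((c -> Int) -> d) ~ f  [subst: {e:=(c -> (c -> a)), b:=((c -> Int) -> a), a:=d} | 0 pending]
  bind f := ((c -> Int) -> d)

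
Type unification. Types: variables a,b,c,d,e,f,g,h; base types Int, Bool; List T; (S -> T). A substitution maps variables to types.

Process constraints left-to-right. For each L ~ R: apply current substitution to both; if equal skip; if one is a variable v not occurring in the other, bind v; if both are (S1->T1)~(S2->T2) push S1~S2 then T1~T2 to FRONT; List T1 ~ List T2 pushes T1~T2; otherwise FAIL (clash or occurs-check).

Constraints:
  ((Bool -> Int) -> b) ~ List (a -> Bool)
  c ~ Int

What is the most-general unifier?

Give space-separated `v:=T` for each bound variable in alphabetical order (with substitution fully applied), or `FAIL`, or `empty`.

step 1: unify ((Bool -> Int) -> b) ~ List (a -> Bool)  [subst: {-} | 1 pending]
  clash: ((Bool -> Int) -> b) vs List (a -> Bool)

Answer: FAIL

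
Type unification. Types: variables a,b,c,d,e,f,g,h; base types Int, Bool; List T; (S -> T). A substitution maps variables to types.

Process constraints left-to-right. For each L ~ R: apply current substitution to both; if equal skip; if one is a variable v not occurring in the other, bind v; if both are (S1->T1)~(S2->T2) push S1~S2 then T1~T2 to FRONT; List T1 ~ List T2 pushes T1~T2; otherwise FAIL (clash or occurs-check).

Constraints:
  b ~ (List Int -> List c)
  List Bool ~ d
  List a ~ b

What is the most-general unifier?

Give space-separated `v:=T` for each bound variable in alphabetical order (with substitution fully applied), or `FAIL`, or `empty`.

Answer: FAIL

Derivation:
step 1: unify b ~ (List Int -> List c)  [subst: {-} | 2 pending]
  bind b := (List Int -> List c)
step 2: unify List Bool ~ d  [subst: {b:=(List Int -> List c)} | 1 pending]
  bind d := List Bool
step 3: unify List a ~ (List Int -> List c)  [subst: {b:=(List Int -> List c), d:=List Bool} | 0 pending]
  clash: List a vs (List Int -> List c)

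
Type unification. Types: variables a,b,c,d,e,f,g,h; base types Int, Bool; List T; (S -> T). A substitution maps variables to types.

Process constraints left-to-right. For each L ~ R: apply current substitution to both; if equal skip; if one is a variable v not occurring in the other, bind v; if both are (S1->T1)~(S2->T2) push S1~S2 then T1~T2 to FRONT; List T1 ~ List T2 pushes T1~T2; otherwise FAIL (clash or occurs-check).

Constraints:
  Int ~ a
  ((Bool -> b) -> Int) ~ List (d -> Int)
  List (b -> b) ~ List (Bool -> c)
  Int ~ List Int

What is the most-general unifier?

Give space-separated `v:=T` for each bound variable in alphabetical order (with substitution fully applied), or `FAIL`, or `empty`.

step 1: unify Int ~ a  [subst: {-} | 3 pending]
  bind a := Int
step 2: unify ((Bool -> b) -> Int) ~ List (d -> Int)  [subst: {a:=Int} | 2 pending]
  clash: ((Bool -> b) -> Int) vs List (d -> Int)

Answer: FAIL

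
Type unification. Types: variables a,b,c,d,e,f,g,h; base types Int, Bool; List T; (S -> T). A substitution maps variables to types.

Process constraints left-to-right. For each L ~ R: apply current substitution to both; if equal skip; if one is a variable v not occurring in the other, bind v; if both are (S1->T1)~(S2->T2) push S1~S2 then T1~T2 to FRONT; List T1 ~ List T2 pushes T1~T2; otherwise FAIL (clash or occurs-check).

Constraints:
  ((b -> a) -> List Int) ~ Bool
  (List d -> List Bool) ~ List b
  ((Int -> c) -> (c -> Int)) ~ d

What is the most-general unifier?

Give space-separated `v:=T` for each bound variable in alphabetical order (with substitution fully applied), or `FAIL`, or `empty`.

Answer: FAIL

Derivation:
step 1: unify ((b -> a) -> List Int) ~ Bool  [subst: {-} | 2 pending]
  clash: ((b -> a) -> List Int) vs Bool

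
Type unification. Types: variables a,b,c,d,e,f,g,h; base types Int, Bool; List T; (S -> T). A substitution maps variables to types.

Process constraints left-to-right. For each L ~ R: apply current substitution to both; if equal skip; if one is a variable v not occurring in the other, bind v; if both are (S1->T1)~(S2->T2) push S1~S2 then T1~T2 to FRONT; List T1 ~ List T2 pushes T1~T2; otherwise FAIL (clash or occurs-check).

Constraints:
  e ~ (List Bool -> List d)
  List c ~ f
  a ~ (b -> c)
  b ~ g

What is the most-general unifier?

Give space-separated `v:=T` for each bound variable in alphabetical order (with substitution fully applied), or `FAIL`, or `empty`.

step 1: unify e ~ (List Bool -> List d)  [subst: {-} | 3 pending]
  bind e := (List Bool -> List d)
step 2: unify List c ~ f  [subst: {e:=(List Bool -> List d)} | 2 pending]
  bind f := List c
step 3: unify a ~ (b -> c)  [subst: {e:=(List Bool -> List d), f:=List c} | 1 pending]
  bind a := (b -> c)
step 4: unify b ~ g  [subst: {e:=(List Bool -> List d), f:=List c, a:=(b -> c)} | 0 pending]
  bind b := g

Answer: a:=(g -> c) b:=g e:=(List Bool -> List d) f:=List c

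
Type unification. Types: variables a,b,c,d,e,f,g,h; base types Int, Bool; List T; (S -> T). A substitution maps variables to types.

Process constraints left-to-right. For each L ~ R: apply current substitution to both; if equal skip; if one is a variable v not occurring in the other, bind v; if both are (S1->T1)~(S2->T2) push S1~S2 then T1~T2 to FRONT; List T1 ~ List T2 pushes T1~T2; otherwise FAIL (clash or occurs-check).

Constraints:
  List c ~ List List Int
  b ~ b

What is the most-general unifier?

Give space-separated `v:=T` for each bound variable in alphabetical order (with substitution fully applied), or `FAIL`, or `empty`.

Answer: c:=List Int

Derivation:
step 1: unify List c ~ List List Int  [subst: {-} | 1 pending]
  -> decompose List: push c~List Int
step 2: unify c ~ List Int  [subst: {-} | 1 pending]
  bind c := List Int
step 3: unify b ~ b  [subst: {c:=List Int} | 0 pending]
  -> identical, skip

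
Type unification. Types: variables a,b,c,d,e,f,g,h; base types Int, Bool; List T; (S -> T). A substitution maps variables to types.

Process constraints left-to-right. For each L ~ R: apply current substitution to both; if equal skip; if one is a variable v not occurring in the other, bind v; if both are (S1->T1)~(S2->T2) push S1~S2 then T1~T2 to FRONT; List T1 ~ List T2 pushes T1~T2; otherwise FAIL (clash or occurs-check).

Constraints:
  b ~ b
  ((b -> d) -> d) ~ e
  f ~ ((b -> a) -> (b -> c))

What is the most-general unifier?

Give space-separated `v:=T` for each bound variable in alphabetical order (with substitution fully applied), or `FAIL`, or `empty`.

step 1: unify b ~ b  [subst: {-} | 2 pending]
  -> identical, skip
step 2: unify ((b -> d) -> d) ~ e  [subst: {-} | 1 pending]
  bind e := ((b -> d) -> d)
step 3: unify f ~ ((b -> a) -> (b -> c))  [subst: {e:=((b -> d) -> d)} | 0 pending]
  bind f := ((b -> a) -> (b -> c))

Answer: e:=((b -> d) -> d) f:=((b -> a) -> (b -> c))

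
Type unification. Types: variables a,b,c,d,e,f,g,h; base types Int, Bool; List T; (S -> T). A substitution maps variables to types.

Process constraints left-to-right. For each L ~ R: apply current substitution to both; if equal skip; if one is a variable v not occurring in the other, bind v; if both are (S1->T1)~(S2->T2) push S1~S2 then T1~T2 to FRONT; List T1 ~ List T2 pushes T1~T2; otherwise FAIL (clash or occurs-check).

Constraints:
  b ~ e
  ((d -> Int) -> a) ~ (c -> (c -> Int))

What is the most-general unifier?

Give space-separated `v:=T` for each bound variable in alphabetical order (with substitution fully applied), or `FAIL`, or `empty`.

step 1: unify b ~ e  [subst: {-} | 1 pending]
  bind b := e
step 2: unify ((d -> Int) -> a) ~ (c -> (c -> Int))  [subst: {b:=e} | 0 pending]
  -> decompose arrow: push (d -> Int)~c, a~(c -> Int)
step 3: unify (d -> Int) ~ c  [subst: {b:=e} | 1 pending]
  bind c := (d -> Int)
step 4: unify a ~ ((d -> Int) -> Int)  [subst: {b:=e, c:=(d -> Int)} | 0 pending]
  bind a := ((d -> Int) -> Int)

Answer: a:=((d -> Int) -> Int) b:=e c:=(d -> Int)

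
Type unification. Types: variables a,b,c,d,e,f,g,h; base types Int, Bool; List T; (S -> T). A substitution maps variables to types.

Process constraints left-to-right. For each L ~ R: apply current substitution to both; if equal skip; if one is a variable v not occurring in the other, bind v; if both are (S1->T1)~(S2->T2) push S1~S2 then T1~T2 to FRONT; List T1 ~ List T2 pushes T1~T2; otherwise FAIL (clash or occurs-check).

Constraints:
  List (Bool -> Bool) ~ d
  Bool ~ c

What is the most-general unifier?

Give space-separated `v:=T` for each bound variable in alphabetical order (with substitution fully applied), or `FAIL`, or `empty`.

Answer: c:=Bool d:=List (Bool -> Bool)

Derivation:
step 1: unify List (Bool -> Bool) ~ d  [subst: {-} | 1 pending]
  bind d := List (Bool -> Bool)
step 2: unify Bool ~ c  [subst: {d:=List (Bool -> Bool)} | 0 pending]
  bind c := Bool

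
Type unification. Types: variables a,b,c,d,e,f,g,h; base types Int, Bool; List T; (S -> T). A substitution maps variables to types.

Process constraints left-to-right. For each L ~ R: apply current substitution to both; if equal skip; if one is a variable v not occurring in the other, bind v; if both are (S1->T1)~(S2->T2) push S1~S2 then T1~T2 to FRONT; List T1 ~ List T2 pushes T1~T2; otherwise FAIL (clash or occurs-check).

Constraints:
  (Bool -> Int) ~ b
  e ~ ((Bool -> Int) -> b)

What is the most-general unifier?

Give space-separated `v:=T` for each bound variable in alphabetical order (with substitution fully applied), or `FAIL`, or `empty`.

step 1: unify (Bool -> Int) ~ b  [subst: {-} | 1 pending]
  bind b := (Bool -> Int)
step 2: unify e ~ ((Bool -> Int) -> (Bool -> Int))  [subst: {b:=(Bool -> Int)} | 0 pending]
  bind e := ((Bool -> Int) -> (Bool -> Int))

Answer: b:=(Bool -> Int) e:=((Bool -> Int) -> (Bool -> Int))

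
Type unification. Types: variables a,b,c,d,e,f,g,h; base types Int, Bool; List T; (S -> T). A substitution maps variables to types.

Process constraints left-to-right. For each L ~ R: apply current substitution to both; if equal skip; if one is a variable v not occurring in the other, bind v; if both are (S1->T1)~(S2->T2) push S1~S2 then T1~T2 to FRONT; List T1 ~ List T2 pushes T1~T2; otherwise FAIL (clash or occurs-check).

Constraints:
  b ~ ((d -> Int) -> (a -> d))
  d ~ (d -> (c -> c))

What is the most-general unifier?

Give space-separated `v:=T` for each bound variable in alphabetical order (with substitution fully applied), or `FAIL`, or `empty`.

Answer: FAIL

Derivation:
step 1: unify b ~ ((d -> Int) -> (a -> d))  [subst: {-} | 1 pending]
  bind b := ((d -> Int) -> (a -> d))
step 2: unify d ~ (d -> (c -> c))  [subst: {b:=((d -> Int) -> (a -> d))} | 0 pending]
  occurs-check fail: d in (d -> (c -> c))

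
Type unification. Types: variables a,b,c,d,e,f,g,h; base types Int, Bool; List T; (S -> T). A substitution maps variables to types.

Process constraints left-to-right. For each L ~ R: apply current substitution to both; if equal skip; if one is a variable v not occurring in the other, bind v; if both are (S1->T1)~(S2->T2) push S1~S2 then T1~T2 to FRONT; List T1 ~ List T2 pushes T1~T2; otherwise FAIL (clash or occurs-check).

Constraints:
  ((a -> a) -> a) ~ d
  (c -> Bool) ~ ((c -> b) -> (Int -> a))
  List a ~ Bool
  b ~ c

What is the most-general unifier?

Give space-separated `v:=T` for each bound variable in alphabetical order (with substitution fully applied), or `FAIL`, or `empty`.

step 1: unify ((a -> a) -> a) ~ d  [subst: {-} | 3 pending]
  bind d := ((a -> a) -> a)
step 2: unify (c -> Bool) ~ ((c -> b) -> (Int -> a))  [subst: {d:=((a -> a) -> a)} | 2 pending]
  -> decompose arrow: push c~(c -> b), Bool~(Int -> a)
step 3: unify c ~ (c -> b)  [subst: {d:=((a -> a) -> a)} | 3 pending]
  occurs-check fail: c in (c -> b)

Answer: FAIL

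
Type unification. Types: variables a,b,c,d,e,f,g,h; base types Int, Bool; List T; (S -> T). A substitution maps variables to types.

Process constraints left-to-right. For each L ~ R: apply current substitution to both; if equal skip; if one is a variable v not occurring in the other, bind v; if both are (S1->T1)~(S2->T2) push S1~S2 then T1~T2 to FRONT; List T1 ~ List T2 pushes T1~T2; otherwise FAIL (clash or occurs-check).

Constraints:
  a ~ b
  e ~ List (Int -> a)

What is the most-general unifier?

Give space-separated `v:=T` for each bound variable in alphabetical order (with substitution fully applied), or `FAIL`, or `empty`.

step 1: unify a ~ b  [subst: {-} | 1 pending]
  bind a := b
step 2: unify e ~ List (Int -> b)  [subst: {a:=b} | 0 pending]
  bind e := List (Int -> b)

Answer: a:=b e:=List (Int -> b)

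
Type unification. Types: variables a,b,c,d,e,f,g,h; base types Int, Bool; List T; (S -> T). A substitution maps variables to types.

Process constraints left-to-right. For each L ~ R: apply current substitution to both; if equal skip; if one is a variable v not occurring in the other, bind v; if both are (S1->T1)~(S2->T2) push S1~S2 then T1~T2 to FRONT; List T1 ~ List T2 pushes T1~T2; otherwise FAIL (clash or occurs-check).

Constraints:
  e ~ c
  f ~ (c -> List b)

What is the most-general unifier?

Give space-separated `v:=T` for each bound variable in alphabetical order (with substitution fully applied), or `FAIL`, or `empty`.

Answer: e:=c f:=(c -> List b)

Derivation:
step 1: unify e ~ c  [subst: {-} | 1 pending]
  bind e := c
step 2: unify f ~ (c -> List b)  [subst: {e:=c} | 0 pending]
  bind f := (c -> List b)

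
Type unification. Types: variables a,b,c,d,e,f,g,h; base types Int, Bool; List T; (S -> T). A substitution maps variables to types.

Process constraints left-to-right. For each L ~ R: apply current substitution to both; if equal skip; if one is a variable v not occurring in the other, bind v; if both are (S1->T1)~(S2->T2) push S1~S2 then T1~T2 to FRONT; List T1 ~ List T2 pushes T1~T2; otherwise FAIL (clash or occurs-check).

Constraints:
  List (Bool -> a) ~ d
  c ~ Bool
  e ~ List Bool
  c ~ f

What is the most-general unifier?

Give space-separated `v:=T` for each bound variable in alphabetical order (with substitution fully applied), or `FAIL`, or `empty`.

Answer: c:=Bool d:=List (Bool -> a) e:=List Bool f:=Bool

Derivation:
step 1: unify List (Bool -> a) ~ d  [subst: {-} | 3 pending]
  bind d := List (Bool -> a)
step 2: unify c ~ Bool  [subst: {d:=List (Bool -> a)} | 2 pending]
  bind c := Bool
step 3: unify e ~ List Bool  [subst: {d:=List (Bool -> a), c:=Bool} | 1 pending]
  bind e := List Bool
step 4: unify Bool ~ f  [subst: {d:=List (Bool -> a), c:=Bool, e:=List Bool} | 0 pending]
  bind f := Bool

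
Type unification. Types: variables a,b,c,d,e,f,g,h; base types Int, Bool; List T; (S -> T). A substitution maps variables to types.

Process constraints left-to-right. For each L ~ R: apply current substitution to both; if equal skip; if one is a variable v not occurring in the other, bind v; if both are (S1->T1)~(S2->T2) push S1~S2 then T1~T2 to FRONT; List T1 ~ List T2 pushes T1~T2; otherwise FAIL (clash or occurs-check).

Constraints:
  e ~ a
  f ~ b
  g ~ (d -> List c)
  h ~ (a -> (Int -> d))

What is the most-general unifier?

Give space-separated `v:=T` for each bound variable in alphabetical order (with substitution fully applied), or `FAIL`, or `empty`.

Answer: e:=a f:=b g:=(d -> List c) h:=(a -> (Int -> d))

Derivation:
step 1: unify e ~ a  [subst: {-} | 3 pending]
  bind e := a
step 2: unify f ~ b  [subst: {e:=a} | 2 pending]
  bind f := b
step 3: unify g ~ (d -> List c)  [subst: {e:=a, f:=b} | 1 pending]
  bind g := (d -> List c)
step 4: unify h ~ (a -> (Int -> d))  [subst: {e:=a, f:=b, g:=(d -> List c)} | 0 pending]
  bind h := (a -> (Int -> d))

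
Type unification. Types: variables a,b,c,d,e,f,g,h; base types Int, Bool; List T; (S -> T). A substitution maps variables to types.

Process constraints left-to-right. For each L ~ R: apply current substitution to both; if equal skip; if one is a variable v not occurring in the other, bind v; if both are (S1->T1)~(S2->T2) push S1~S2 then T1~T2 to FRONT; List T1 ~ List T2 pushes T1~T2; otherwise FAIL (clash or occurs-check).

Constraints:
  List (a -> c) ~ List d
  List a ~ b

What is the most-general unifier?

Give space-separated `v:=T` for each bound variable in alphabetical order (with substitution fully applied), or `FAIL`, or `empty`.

Answer: b:=List a d:=(a -> c)

Derivation:
step 1: unify List (a -> c) ~ List d  [subst: {-} | 1 pending]
  -> decompose List: push (a -> c)~d
step 2: unify (a -> c) ~ d  [subst: {-} | 1 pending]
  bind d := (a -> c)
step 3: unify List a ~ b  [subst: {d:=(a -> c)} | 0 pending]
  bind b := List a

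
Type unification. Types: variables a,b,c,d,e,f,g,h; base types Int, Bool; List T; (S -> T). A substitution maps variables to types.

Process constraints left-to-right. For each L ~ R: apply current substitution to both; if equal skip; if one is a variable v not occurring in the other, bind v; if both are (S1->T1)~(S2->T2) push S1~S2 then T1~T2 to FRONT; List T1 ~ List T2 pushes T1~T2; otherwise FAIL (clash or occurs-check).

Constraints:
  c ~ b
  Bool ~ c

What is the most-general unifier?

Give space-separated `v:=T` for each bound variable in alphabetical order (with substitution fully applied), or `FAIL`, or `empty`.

Answer: b:=Bool c:=Bool

Derivation:
step 1: unify c ~ b  [subst: {-} | 1 pending]
  bind c := b
step 2: unify Bool ~ b  [subst: {c:=b} | 0 pending]
  bind b := Bool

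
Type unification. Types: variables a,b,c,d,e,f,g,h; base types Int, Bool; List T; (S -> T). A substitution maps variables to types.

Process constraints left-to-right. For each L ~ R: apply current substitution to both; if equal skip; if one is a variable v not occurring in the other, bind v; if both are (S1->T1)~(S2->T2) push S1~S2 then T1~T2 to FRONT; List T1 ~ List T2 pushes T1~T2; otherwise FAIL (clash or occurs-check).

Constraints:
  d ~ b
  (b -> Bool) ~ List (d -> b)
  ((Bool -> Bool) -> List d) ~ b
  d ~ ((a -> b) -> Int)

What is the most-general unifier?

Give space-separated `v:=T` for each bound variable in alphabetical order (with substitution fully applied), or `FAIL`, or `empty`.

step 1: unify d ~ b  [subst: {-} | 3 pending]
  bind d := b
step 2: unify (b -> Bool) ~ List (b -> b)  [subst: {d:=b} | 2 pending]
  clash: (b -> Bool) vs List (b -> b)

Answer: FAIL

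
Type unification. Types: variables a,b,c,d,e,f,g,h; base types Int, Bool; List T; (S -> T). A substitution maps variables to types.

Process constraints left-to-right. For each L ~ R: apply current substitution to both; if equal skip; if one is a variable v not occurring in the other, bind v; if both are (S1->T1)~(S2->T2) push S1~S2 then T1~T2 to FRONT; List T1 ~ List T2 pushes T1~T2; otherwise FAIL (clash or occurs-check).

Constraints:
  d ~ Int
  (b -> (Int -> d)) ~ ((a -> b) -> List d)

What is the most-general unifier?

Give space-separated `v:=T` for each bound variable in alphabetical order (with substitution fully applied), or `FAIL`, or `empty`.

Answer: FAIL

Derivation:
step 1: unify d ~ Int  [subst: {-} | 1 pending]
  bind d := Int
step 2: unify (b -> (Int -> Int)) ~ ((a -> b) -> List Int)  [subst: {d:=Int} | 0 pending]
  -> decompose arrow: push b~(a -> b), (Int -> Int)~List Int
step 3: unify b ~ (a -> b)  [subst: {d:=Int} | 1 pending]
  occurs-check fail: b in (a -> b)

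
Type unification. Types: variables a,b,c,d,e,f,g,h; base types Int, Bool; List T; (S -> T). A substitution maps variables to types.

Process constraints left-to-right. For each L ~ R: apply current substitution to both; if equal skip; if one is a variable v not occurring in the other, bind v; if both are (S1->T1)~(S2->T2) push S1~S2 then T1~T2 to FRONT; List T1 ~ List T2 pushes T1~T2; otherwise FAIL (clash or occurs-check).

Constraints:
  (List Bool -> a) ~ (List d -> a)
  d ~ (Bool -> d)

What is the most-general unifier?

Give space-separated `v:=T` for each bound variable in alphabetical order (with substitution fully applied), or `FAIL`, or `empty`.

step 1: unify (List Bool -> a) ~ (List d -> a)  [subst: {-} | 1 pending]
  -> decompose arrow: push List Bool~List d, a~a
step 2: unify List Bool ~ List d  [subst: {-} | 2 pending]
  -> decompose List: push Bool~d
step 3: unify Bool ~ d  [subst: {-} | 2 pending]
  bind d := Bool
step 4: unify a ~ a  [subst: {d:=Bool} | 1 pending]
  -> identical, skip
step 5: unify Bool ~ (Bool -> Bool)  [subst: {d:=Bool} | 0 pending]
  clash: Bool vs (Bool -> Bool)

Answer: FAIL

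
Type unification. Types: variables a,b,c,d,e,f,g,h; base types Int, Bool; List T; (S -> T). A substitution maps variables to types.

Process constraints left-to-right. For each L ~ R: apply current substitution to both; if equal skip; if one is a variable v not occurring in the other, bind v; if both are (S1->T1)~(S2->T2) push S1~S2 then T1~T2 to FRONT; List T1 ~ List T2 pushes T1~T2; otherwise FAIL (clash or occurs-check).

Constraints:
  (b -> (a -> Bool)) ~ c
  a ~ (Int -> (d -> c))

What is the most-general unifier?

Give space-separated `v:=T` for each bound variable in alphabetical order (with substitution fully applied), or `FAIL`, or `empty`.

step 1: unify (b -> (a -> Bool)) ~ c  [subst: {-} | 1 pending]
  bind c := (b -> (a -> Bool))
step 2: unify a ~ (Int -> (d -> (b -> (a -> Bool))))  [subst: {c:=(b -> (a -> Bool))} | 0 pending]
  occurs-check fail: a in (Int -> (d -> (b -> (a -> Bool))))

Answer: FAIL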